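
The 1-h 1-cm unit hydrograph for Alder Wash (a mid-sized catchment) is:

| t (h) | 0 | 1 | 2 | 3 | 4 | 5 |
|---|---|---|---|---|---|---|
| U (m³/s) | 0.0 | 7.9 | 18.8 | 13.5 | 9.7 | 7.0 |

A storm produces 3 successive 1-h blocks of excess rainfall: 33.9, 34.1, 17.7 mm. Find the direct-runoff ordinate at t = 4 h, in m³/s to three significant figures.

Q ≈ 112 m³/s

By discrete convolution, Q_j = Σ (P_i / 10 mm) · U_{j−i}.
At t = 4 h (j=4): Q = (33.9/10)·9.7 + (34.1/10)·13.5 + (17.7/10)·18.8 = 112 m³/s.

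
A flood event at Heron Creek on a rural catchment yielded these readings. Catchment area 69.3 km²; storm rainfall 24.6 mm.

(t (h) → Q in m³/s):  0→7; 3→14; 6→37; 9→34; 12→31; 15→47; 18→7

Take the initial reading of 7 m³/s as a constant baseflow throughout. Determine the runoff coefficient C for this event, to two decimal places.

ΣQ_DR = 128.0 m³/s; V = ΣQ_DR·Δt = 1.382 × 10^6 m³.
Runoff depth d = V / A = 19.95 mm.
C = d / P = 19.95 / 24.6 = 0.81.

C ≈ 0.81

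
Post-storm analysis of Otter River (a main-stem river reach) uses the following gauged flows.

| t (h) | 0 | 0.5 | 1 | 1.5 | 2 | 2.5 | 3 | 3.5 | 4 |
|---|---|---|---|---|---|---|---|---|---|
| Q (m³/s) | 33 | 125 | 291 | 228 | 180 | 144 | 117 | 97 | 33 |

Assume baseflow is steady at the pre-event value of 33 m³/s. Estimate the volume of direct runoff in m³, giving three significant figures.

V ≈ 1.71 × 10^6 m³

Direct-runoff ordinates (Q − Q_b): 0.0, 92.0, 258.0, 195.0, 147.0, 111.0, 84.0, 64.0, 0.0 m³/s.
ΣQ_DR = 951.0 m³/s.
With Δt = 0.5 h = 1800 s, V = ΣQ_DR · Δt = 951.0 × 1800 = 1.71 × 10^6 m³.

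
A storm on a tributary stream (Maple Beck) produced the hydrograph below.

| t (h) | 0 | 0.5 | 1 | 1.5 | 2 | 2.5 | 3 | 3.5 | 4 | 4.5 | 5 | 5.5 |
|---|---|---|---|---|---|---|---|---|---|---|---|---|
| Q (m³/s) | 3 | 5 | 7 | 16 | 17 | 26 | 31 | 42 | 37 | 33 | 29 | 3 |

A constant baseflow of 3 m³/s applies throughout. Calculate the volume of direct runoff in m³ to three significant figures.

V ≈ 3.83 × 10^5 m³

Direct-runoff ordinates (Q − Q_b): 0.0, 2.0, 4.0, 13.0, 14.0, 23.0, 28.0, 39.0, 34.0, 30.0, 26.0, 0.0 m³/s.
ΣQ_DR = 213.0 m³/s.
With Δt = 0.5 h = 1800 s, V = ΣQ_DR · Δt = 213.0 × 1800 = 3.83 × 10^5 m³.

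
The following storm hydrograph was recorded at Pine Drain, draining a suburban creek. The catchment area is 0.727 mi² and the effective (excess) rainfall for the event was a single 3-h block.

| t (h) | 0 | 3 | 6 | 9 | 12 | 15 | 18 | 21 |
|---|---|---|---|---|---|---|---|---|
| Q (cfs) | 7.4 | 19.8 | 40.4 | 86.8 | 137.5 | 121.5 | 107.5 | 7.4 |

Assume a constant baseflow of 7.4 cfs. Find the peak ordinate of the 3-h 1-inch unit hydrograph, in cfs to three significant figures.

U_p ≈ 43.4 cfs

Direct runoff: 0.0, 12.4, 33.0, 79.4, 130.1, 114.1, 100.1, 0.0 cfs; ΣQ_DR = 469.1 cfs, peak = 130.1 cfs.
Runoff depth d = ΣQ_DR·Δt / A = 469.1 × 10800 / (0.727 mi²) = 3.000 in.
The 1-inch UH is the DRH scaled by (1 in)/d, so U_p = 130.1 × 1/3.000 = 43.4 cfs.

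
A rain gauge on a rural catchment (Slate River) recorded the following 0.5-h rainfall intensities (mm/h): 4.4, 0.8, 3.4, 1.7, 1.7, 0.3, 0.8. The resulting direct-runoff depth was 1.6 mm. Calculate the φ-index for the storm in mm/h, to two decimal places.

φ ≈ 2.30 mm/h

Only the 2 blocks with intensity above φ contribute runoff: 4.4, 3.4 mm/h.
Σ(I−φ)·Δt = d  ⇒  (4.4+3.4 − 2φ)·0.5 = 1.6
φ = (7.800 − 1.6/0.5) / 2 = 2.30 mm/h.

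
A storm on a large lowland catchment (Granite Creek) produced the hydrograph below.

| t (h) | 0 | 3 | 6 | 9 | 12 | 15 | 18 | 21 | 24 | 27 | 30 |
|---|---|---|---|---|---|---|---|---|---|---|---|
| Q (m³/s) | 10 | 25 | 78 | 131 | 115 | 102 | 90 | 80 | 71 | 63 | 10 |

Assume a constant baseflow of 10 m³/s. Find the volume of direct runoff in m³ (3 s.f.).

Direct-runoff ordinates (Q − Q_b): 0.0, 15.0, 68.0, 121.0, 105.0, 92.0, 80.0, 70.0, 61.0, 53.0, 0.0 m³/s.
ΣQ_DR = 665.0 m³/s.
With Δt = 3 h = 10800 s, V = ΣQ_DR · Δt = 665.0 × 10800 = 7.18 × 10^6 m³.

V ≈ 7.18 × 10^6 m³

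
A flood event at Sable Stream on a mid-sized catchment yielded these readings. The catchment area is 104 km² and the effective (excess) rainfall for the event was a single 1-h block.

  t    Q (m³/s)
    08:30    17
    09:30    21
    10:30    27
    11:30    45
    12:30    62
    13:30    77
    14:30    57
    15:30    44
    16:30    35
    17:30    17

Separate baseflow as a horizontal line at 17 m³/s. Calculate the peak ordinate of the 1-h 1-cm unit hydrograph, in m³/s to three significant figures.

Direct runoff: 0.0, 4.0, 10.0, 28.0, 45.0, 60.0, 40.0, 27.0, 18.0, 0.0 m³/s; ΣQ_DR = 232.0 m³/s, peak = 60.0 m³/s.
Runoff depth d = ΣQ_DR·Δt / A = 232.0 × 3600 / (104 km²) = 8.031 mm.
The 1-cm UH is the DRH scaled by (10 mm)/d, so U_p = 60.0 × 10/8.031 = 74.7 m³/s.

U_p ≈ 74.7 m³/s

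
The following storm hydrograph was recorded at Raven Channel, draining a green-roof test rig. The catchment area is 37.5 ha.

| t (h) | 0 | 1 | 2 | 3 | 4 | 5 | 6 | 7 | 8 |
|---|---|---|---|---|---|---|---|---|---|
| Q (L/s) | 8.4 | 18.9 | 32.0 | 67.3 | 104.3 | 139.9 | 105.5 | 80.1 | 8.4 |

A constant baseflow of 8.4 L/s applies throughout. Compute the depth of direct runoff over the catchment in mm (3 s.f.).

Direct runoff: 0.0, 10.5, 23.6, 58.9, 95.9, 131.5, 97.1, 71.7, 0.0 L/s; ΣQ_DR = 489.2 L/s.
V = ΣQ_DR · Δt = 489.2 × 3600 s = 1.761 × 10^6 L.
Over A = 37.5 ha, depth = V / A = 4.70 mm.

d ≈ 4.70 mm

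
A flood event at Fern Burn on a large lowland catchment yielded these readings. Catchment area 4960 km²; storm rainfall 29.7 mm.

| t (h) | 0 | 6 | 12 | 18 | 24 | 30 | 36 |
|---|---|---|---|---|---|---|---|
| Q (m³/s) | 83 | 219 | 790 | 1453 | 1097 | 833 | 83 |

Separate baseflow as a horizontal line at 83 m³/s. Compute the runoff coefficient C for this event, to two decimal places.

ΣQ_DR = 3977 m³/s; V = ΣQ_DR·Δt = 8.590 × 10^7 m³.
Runoff depth d = V / A = 17.32 mm.
C = d / P = 17.32 / 29.7 = 0.58.

C ≈ 0.58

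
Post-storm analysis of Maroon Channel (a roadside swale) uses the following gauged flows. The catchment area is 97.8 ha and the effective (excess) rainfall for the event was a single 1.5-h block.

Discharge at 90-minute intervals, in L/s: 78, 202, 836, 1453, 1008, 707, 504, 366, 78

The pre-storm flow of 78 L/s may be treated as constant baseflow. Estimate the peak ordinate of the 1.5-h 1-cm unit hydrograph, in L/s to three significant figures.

U_p ≈ 550 L/s

Direct runoff: 0.0, 124.0, 758.0, 1375.0, 930.0, 629.0, 426.0, 288.0, 0.0 L/s; ΣQ_DR = 4530 L/s, peak = 1375.0 L/s.
Runoff depth d = ΣQ_DR·Δt / A = 4530 × 5400 / (97.8 ha) = 25.01 mm.
The 1-cm UH is the DRH scaled by (10 mm)/d, so U_p = 1375.0 × 10/25.01 = 550 L/s.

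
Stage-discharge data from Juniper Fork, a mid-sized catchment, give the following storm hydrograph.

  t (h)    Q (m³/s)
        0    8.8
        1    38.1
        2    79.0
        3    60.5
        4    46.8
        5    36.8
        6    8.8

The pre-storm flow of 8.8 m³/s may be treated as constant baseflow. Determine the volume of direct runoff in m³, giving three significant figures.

V ≈ 7.82 × 10^5 m³

Direct-runoff ordinates (Q − Q_b): 0.0, 29.3, 70.2, 51.7, 38.0, 28.0, 0.0 m³/s.
ΣQ_DR = 217.2 m³/s.
With Δt = 1 h = 3600 s, V = ΣQ_DR · Δt = 217.2 × 3600 = 7.82 × 10^5 m³.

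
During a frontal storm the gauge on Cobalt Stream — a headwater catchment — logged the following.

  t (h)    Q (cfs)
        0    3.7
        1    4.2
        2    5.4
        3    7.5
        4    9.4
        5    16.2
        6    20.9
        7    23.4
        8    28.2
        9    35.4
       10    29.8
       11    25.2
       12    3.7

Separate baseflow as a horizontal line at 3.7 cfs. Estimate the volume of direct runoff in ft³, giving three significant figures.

Direct-runoff ordinates (Q − Q_b): 0.0, 0.5, 1.7, 3.8, 5.7, 12.5, 17.2, 19.7, 24.5, 31.7, 26.1, 21.5, 0.0 cfs.
ΣQ_DR = 164.9 cfs.
With Δt = 1 h = 3600 s, V = ΣQ_DR · Δt = 164.9 × 3600 = 5.94 × 10^5 ft³.

V ≈ 5.94 × 10^5 ft³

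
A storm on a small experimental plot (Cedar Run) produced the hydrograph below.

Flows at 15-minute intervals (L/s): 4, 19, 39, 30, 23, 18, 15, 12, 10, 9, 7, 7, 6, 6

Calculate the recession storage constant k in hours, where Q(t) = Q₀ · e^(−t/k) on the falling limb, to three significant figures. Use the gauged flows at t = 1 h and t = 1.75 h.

On the falling limb, Q drops from 23 to 12 L/s between t = 1 h and t = 1.75 h (Δt = 0.75 h).
k = −Δt / ln(Q₂/Q₁) = −0.75 / ln(12/23) = 1.15 h.

k ≈ 1.15 h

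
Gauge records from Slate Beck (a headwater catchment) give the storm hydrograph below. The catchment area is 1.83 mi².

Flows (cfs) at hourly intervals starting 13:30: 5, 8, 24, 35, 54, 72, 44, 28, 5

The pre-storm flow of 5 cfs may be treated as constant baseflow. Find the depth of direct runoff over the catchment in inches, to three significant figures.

Direct runoff: 0.0, 3.0, 19.0, 30.0, 49.0, 67.0, 39.0, 23.0, 0.0 cfs; ΣQ_DR = 230.0 cfs.
V = ΣQ_DR · Δt = 230.0 × 3600 s = 8.280 × 10^5 ft³.
Over A = 1.83 mi², depth = V / A = 0.195 in.

d ≈ 0.195 in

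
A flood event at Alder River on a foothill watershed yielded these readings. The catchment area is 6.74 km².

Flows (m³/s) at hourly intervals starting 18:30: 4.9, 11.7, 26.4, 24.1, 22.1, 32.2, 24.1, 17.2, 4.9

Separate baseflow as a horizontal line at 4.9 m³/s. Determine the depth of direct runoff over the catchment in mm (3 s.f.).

Direct runoff: 0.0, 6.8, 21.5, 19.2, 17.2, 27.3, 19.2, 12.3, 0.0 m³/s; ΣQ_DR = 123.5 m³/s.
V = ΣQ_DR · Δt = 123.5 × 3600 s = 4.446 × 10^5 m³.
Over A = 6.74 km², depth = V / A = 66.0 mm.

d ≈ 66.0 mm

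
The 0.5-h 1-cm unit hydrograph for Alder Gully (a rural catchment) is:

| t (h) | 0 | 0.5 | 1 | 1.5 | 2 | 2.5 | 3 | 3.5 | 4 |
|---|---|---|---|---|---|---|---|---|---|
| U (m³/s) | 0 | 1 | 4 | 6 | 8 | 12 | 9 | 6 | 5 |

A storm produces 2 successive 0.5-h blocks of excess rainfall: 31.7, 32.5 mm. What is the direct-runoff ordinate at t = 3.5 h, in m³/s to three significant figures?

Q ≈ 48.3 m³/s

By discrete convolution, Q_j = Σ (P_i / 10 mm) · U_{j−i}.
At t = 3.5 h (j=7): Q = (31.7/10)·6 + (32.5/10)·9 = 48.3 m³/s.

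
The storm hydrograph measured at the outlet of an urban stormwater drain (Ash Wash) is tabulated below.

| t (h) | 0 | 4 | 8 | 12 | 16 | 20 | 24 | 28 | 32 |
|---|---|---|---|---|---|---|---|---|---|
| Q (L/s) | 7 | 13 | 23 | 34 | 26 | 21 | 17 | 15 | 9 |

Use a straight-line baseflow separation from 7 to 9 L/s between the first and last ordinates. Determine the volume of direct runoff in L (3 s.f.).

Direct-runoff ordinates (Q − Q_b): 0.00, 5.75, 15.50, 26.25, 18.00, 12.75, 8.50, 6.25, 0.00 L/s.
ΣQ_DR = 93.00 L/s.
With Δt = 4 h = 14400 s, V = ΣQ_DR · Δt = 93.00 × 14400 = 1.34 × 10^6 L.

V ≈ 1.34 × 10^6 L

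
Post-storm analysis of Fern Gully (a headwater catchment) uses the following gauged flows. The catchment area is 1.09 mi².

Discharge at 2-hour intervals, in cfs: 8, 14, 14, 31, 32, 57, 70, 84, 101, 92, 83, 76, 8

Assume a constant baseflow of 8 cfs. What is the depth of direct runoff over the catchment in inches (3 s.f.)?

Direct runoff: 0.0, 6.0, 6.0, 23.0, 24.0, 49.0, 62.0, 76.0, 93.0, 84.0, 75.0, 68.0, 0.0 cfs; ΣQ_DR = 566.0 cfs.
V = ΣQ_DR · Δt = 566.0 × 7200 s = 4.075 × 10^6 ft³.
Over A = 1.09 mi², depth = V / A = 1.61 in.

d ≈ 1.61 in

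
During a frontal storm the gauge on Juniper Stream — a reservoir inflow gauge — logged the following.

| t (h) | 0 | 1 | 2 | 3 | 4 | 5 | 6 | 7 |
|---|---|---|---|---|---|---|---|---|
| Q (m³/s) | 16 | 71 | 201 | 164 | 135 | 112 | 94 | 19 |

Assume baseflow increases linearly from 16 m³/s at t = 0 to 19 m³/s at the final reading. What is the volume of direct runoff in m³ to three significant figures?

V ≈ 2.42 × 10^6 m³

Direct-runoff ordinates (Q − Q_b): 0.00, 54.57, 184.14, 146.71, 117.29, 93.86, 75.43, 0.00 m³/s.
ΣQ_DR = 672.0 m³/s.
With Δt = 1 h = 3600 s, V = ΣQ_DR · Δt = 672.0 × 3600 = 2.42 × 10^6 m³.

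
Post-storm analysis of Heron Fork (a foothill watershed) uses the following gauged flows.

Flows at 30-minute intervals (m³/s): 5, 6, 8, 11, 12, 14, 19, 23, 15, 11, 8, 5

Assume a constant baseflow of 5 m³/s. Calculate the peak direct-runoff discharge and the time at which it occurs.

Q_p = 18.0 m³/s at t = 3.5 h

Subtracting baseflow gives direct-runoff ordinates: 0.0, 1.0, 3.0, 6.0, 7.0, 9.0, 14.0, 18.0, 10.0, 6.0, 3.0, 0.0 m³/s.
The maximum is 18.0 m³/s, occurring at the reading for t = 3.5 h.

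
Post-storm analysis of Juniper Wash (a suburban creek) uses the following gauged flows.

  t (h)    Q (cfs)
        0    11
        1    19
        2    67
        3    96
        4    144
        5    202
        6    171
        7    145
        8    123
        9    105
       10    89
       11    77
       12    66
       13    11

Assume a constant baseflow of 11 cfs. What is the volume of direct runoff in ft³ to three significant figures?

Direct-runoff ordinates (Q − Q_b): 0.0, 8.0, 56.0, 85.0, 133.0, 191.0, 160.0, 134.0, 112.0, 94.0, 78.0, 66.0, 55.0, 0.0 cfs.
ΣQ_DR = 1172 cfs.
With Δt = 1 h = 3600 s, V = ΣQ_DR · Δt = 1172 × 3600 = 4.22 × 10^6 ft³.

V ≈ 4.22 × 10^6 ft³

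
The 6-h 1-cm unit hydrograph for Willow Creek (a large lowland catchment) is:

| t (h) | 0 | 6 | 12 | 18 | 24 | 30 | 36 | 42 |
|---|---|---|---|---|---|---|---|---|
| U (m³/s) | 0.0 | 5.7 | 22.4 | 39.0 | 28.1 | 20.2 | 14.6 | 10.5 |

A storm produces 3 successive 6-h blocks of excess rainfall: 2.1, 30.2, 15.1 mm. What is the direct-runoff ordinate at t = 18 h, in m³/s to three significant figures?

By discrete convolution, Q_j = Σ (P_i / 10 mm) · U_{j−i}.
At t = 18 h (j=3): Q = (2.1/10)·39.0 + (30.2/10)·22.4 + (15.1/10)·5.7 = 84.4 m³/s.

Q ≈ 84.4 m³/s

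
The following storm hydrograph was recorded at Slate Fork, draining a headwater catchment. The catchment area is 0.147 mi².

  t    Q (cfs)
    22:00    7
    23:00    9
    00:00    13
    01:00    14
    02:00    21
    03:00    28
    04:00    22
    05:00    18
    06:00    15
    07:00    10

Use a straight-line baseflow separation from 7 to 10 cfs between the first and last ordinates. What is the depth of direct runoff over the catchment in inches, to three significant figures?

Direct runoff: 0.00, 1.67, 5.33, 6.00, 12.67, 19.33, 13.00, 8.67, 5.33, 0.00 cfs; ΣQ_DR = 72.00 cfs.
V = ΣQ_DR · Δt = 72.00 × 3600 s = 2.592 × 10^5 ft³.
Over A = 0.147 mi², depth = V / A = 0.759 in.

d ≈ 0.759 in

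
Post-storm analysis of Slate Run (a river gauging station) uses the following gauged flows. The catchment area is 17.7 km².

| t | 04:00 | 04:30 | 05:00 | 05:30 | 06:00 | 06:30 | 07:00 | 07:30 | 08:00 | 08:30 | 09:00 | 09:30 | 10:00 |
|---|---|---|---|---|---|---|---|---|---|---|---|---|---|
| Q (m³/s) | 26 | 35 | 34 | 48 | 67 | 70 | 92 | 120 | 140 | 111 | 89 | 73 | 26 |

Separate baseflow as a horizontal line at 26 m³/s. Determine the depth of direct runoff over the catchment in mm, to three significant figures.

d ≈ 60.3 mm

Direct runoff: 0.0, 9.0, 8.0, 22.0, 41.0, 44.0, 66.0, 94.0, 114.0, 85.0, 63.0, 47.0, 0.0 m³/s; ΣQ_DR = 593.0 m³/s.
V = ΣQ_DR · Δt = 593.0 × 1800 s = 1.067 × 10^6 m³.
Over A = 17.7 km², depth = V / A = 60.3 mm.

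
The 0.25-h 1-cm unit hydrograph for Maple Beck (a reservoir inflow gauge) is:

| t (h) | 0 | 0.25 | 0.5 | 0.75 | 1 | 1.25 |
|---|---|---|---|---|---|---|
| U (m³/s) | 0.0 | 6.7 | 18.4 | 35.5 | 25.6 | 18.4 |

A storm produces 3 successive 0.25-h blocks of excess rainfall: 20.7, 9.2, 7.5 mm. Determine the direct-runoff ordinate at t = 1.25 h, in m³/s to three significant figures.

Q ≈ 88.3 m³/s

By discrete convolution, Q_j = Σ (P_i / 10 mm) · U_{j−i}.
At t = 1.25 h (j=5): Q = (20.7/10)·18.4 + (9.2/10)·25.6 + (7.5/10)·35.5 = 88.3 m³/s.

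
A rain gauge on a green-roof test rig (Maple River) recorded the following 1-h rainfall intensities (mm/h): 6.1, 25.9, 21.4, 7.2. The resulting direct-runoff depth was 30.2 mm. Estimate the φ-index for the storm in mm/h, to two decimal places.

φ ≈ 8.55 mm/h

Only the 2 blocks with intensity above φ contribute runoff: 25.9, 21.4 mm/h.
Σ(I−φ)·Δt = d  ⇒  (25.9+21.4 − 2φ)·1 = 30.2
φ = (47.30 − 30.2/1) / 2 = 8.55 mm/h.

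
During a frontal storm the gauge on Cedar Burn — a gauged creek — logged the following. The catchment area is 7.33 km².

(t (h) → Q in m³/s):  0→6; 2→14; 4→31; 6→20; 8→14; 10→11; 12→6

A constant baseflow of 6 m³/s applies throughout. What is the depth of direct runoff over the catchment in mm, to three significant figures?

d ≈ 58.9 mm

Direct runoff: 0.0, 8.0, 25.0, 14.0, 8.0, 5.0, 0.0 m³/s; ΣQ_DR = 60.00 m³/s.
V = ΣQ_DR · Δt = 60.00 × 7200 s = 4.320 × 10^5 m³.
Over A = 7.33 km², depth = V / A = 58.9 mm.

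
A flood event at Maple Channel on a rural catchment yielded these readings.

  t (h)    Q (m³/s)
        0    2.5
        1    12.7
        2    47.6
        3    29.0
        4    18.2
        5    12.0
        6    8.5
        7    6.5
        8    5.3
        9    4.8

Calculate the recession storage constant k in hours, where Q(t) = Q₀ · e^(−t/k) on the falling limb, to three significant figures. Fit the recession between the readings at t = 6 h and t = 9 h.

On the falling limb, Q drops from 8.5 to 4.8 m³/s between t = 6 h and t = 9 h (Δt = 3 h).
k = −Δt / ln(Q₂/Q₁) = −3 / ln(4.8/8.5) = 5.25 h.

k ≈ 5.25 h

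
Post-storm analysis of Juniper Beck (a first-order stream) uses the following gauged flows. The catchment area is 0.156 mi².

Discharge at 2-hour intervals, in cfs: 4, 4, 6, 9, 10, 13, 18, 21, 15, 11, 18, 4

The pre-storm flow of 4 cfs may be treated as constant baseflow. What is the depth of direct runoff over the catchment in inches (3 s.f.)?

Direct runoff: 0.0, 0.0, 2.0, 5.0, 6.0, 9.0, 14.0, 17.0, 11.0, 7.0, 14.0, 0.0 cfs; ΣQ_DR = 85.00 cfs.
V = ΣQ_DR · Δt = 85.00 × 7200 s = 6.120 × 10^5 ft³.
Over A = 0.156 mi², depth = V / A = 1.69 in.

d ≈ 1.69 in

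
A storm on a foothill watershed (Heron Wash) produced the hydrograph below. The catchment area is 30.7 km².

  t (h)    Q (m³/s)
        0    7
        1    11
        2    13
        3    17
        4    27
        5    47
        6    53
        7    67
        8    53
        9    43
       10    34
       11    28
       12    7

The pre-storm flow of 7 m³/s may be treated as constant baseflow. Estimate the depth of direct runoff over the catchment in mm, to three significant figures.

d ≈ 37.1 mm

Direct runoff: 0.0, 4.0, 6.0, 10.0, 20.0, 40.0, 46.0, 60.0, 46.0, 36.0, 27.0, 21.0, 0.0 m³/s; ΣQ_DR = 316.0 m³/s.
V = ΣQ_DR · Δt = 316.0 × 3600 s = 1.138 × 10^6 m³.
Over A = 30.7 km², depth = V / A = 37.1 mm.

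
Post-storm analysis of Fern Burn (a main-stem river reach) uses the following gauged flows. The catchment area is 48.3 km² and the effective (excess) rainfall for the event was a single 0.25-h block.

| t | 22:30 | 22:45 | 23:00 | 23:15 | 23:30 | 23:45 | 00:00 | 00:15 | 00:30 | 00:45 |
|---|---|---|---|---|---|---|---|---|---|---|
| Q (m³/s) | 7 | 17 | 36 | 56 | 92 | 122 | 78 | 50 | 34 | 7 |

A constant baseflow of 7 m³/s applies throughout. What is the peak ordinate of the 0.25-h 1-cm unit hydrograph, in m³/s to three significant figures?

Direct runoff: 0.0, 10.0, 29.0, 49.0, 85.0, 115.0, 71.0, 43.0, 27.0, 0.0 m³/s; ΣQ_DR = 429.0 m³/s, peak = 115.0 m³/s.
Runoff depth d = ΣQ_DR·Δt / A = 429.0 × 900 / (48.3 km²) = 7.994 mm.
The 1-cm UH is the DRH scaled by (10 mm)/d, so U_p = 115.0 × 10/7.994 = 144 m³/s.

U_p ≈ 144 m³/s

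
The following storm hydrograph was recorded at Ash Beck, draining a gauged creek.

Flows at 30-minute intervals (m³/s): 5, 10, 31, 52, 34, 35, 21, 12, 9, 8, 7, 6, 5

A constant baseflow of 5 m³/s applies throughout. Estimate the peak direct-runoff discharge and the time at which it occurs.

Subtracting baseflow gives direct-runoff ordinates: 0.0, 5.0, 26.0, 47.0, 29.0, 30.0, 16.0, 7.0, 4.0, 3.0, 2.0, 1.0, 0.0 m³/s.
The maximum is 47.0 m³/s, occurring at the reading for t = 1.5 h.

Q_p = 47.0 m³/s at t = 1.5 h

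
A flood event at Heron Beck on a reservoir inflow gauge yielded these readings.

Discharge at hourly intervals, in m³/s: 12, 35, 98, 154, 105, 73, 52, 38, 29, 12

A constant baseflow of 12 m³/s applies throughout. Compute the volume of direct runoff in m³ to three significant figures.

Direct-runoff ordinates (Q − Q_b): 0.0, 23.0, 86.0, 142.0, 93.0, 61.0, 40.0, 26.0, 17.0, 0.0 m³/s.
ΣQ_DR = 488.0 m³/s.
With Δt = 1 h = 3600 s, V = ΣQ_DR · Δt = 488.0 × 3600 = 1.76 × 10^6 m³.

V ≈ 1.76 × 10^6 m³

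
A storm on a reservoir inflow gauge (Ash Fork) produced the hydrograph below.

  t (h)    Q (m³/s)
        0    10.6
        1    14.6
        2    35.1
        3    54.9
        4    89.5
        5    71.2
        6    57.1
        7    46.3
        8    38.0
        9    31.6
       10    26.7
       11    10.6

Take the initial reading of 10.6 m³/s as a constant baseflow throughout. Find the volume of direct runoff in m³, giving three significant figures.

Direct-runoff ordinates (Q − Q_b): 0.0, 4.0, 24.5, 44.3, 78.9, 60.6, 46.5, 35.7, 27.4, 21.0, 16.1, 0.0 m³/s.
ΣQ_DR = 359.0 m³/s.
With Δt = 1 h = 3600 s, V = ΣQ_DR · Δt = 359.0 × 3600 = 1.29 × 10^6 m³.

V ≈ 1.29 × 10^6 m³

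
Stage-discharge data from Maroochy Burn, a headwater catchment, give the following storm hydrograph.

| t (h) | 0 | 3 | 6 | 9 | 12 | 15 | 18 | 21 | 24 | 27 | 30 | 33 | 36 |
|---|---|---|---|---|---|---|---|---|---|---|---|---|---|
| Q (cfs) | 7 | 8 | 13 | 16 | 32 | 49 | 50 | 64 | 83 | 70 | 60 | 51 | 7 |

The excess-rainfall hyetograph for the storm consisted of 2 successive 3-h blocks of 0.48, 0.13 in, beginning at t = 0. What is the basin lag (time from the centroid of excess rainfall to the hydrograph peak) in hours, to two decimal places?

t_L ≈ 21.86 h

Centroid of excess rainfall: t_c = Σ P_i·t̄_i / ΣP_i = 2.1393 h (block centres at 1.5, 4.5 h).
Hydrograph peak occurs at t = 24 h, so basin lag t_L = 24 − 2.1393 = 21.86 h.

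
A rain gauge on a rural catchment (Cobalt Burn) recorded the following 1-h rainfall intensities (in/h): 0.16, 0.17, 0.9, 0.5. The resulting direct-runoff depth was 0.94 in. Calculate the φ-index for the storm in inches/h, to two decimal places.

φ ≈ 0.23 in/h

Only the 2 blocks with intensity above φ contribute runoff: 0.9, 0.5 in/h.
Σ(I−φ)·Δt = d  ⇒  (0.9+0.5 − 2φ)·1 = 0.94
φ = (1.400 − 0.94/1) / 2 = 0.23 in/h.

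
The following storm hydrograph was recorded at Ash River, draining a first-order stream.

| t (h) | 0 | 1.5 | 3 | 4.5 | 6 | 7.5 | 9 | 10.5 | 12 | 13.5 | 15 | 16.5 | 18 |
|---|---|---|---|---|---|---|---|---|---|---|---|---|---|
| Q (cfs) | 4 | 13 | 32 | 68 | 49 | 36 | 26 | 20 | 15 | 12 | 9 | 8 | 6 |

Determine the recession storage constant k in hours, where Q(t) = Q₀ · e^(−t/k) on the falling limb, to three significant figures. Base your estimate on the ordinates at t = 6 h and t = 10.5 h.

On the falling limb, Q drops from 49 to 20 cfs between t = 6 h and t = 10.5 h (Δt = 4.5 h).
k = −Δt / ln(Q₂/Q₁) = −4.5 / ln(20/49) = 5.02 h.

k ≈ 5.02 h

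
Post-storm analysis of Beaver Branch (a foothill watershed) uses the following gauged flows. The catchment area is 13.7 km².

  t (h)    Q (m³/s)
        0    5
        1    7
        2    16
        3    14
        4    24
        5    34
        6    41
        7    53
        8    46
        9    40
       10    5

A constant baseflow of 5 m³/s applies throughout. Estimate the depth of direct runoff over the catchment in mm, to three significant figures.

Direct runoff: 0.0, 2.0, 11.0, 9.0, 19.0, 29.0, 36.0, 48.0, 41.0, 35.0, 0.0 m³/s; ΣQ_DR = 230.0 m³/s.
V = ΣQ_DR · Δt = 230.0 × 3600 s = 8.280 × 10^5 m³.
Over A = 13.7 km², depth = V / A = 60.4 mm.

d ≈ 60.4 mm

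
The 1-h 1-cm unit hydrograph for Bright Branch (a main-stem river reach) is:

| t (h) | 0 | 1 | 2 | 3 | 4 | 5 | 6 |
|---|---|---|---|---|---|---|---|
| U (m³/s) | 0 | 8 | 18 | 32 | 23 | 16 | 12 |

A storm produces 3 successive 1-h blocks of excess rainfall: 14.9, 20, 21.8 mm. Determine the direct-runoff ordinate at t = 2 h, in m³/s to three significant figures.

By discrete convolution, Q_j = Σ (P_i / 10 mm) · U_{j−i}.
At t = 2 h (j=2): Q = (14.9/10)·18 + (20/10)·8 + (21.8/10)·0 = 42.8 m³/s.

Q ≈ 42.8 m³/s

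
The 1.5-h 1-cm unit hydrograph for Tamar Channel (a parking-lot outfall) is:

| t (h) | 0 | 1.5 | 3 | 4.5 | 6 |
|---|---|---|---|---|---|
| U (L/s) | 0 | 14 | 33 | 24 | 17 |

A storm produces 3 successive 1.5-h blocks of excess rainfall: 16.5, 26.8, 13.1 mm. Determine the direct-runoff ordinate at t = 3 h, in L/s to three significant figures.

Q ≈ 92.0 L/s

By discrete convolution, Q_j = Σ (P_i / 10 mm) · U_{j−i}.
At t = 3 h (j=2): Q = (16.5/10)·33 + (26.8/10)·14 + (13.1/10)·0 = 92.0 L/s.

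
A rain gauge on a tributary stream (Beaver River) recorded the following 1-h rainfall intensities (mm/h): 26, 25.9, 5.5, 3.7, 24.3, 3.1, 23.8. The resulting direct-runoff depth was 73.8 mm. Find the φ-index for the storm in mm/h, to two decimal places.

φ ≈ 6.55 mm/h

Only the 4 blocks with intensity above φ contribute runoff: 26, 25.9, 24.3, 23.8 mm/h.
Σ(I−φ)·Δt = d  ⇒  (26+25.9+24.3+23.8 − 4φ)·1 = 73.8
φ = (100.0 − 73.8/1) / 4 = 6.55 mm/h.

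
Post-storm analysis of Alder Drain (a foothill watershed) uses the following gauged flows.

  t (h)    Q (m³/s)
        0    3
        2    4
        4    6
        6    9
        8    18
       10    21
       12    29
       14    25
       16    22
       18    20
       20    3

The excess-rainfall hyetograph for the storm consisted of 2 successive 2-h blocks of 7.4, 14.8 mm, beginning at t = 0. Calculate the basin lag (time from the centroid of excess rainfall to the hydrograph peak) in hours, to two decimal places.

t_L ≈ 9.67 h

Centroid of excess rainfall: t_c = Σ P_i·t̄_i / ΣP_i = 2.3333 h (block centres at 1, 3 h).
Hydrograph peak occurs at t = 12 h, so basin lag t_L = 12 − 2.3333 = 9.67 h.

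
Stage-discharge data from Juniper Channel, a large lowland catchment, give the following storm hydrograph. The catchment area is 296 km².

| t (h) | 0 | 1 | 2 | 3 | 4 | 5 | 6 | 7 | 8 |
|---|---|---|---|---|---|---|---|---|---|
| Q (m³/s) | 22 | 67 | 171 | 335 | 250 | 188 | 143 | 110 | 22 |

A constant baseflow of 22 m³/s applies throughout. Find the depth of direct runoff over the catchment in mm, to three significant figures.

Direct runoff: 0.0, 45.0, 149.0, 313.0, 228.0, 166.0, 121.0, 88.0, 0.0 m³/s; ΣQ_DR = 1110 m³/s.
V = ΣQ_DR · Δt = 1110 × 3600 s = 3.996 × 10^6 m³.
Over A = 296 km², depth = V / A = 13.5 mm.

d ≈ 13.5 mm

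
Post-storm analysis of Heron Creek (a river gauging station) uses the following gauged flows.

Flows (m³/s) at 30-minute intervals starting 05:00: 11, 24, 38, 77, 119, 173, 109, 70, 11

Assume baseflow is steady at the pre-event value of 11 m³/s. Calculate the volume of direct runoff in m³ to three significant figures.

Direct-runoff ordinates (Q − Q_b): 0.0, 13.0, 27.0, 66.0, 108.0, 162.0, 98.0, 59.0, 0.0 m³/s.
ΣQ_DR = 533.0 m³/s.
With Δt = 0.5 h = 1800 s, V = ΣQ_DR · Δt = 533.0 × 1800 = 9.59 × 10^5 m³.

V ≈ 9.59 × 10^5 m³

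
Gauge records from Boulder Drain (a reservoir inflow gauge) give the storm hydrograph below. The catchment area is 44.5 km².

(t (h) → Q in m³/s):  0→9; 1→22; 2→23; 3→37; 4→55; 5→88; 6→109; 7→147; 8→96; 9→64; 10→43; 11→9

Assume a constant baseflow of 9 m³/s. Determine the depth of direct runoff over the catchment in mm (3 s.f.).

d ≈ 48.1 mm

Direct runoff: 0.0, 13.0, 14.0, 28.0, 46.0, 79.0, 100.0, 138.0, 87.0, 55.0, 34.0, 0.0 m³/s; ΣQ_DR = 594.0 m³/s.
V = ΣQ_DR · Δt = 594.0 × 3600 s = 2.138 × 10^6 m³.
Over A = 44.5 km², depth = V / A = 48.1 mm.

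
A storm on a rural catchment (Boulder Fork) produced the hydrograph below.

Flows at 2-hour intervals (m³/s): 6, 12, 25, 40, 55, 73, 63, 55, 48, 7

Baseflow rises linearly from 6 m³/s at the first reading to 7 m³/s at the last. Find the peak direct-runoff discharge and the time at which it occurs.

Subtracting baseflow gives direct-runoff ordinates: 0.00, 5.89, 18.78, 33.67, 48.56, 66.44, 56.33, 48.22, 41.11, 0.00 m³/s.
The maximum is 66.44 m³/s, occurring at the reading for t = 10 h.

Q_p = 66.44 m³/s at t = 10 h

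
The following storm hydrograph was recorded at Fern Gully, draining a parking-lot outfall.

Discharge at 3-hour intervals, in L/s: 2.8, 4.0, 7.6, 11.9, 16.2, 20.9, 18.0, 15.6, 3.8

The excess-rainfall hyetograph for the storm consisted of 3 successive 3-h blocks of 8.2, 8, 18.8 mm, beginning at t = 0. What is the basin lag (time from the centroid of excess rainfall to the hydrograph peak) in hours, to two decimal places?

Centroid of excess rainfall: t_c = Σ P_i·t̄_i / ΣP_i = 5.4086 h (block centres at 1.5, 4.5, 7.5 h).
Hydrograph peak occurs at t = 15 h, so basin lag t_L = 15 − 5.4086 = 9.59 h.

t_L ≈ 9.59 h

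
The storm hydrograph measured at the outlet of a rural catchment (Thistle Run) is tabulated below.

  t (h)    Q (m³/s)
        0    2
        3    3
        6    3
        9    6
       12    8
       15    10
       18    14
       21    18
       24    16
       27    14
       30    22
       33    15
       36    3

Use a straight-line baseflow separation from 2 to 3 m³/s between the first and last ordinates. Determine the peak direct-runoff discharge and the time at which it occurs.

Subtracting baseflow gives direct-runoff ordinates: 0.00, 0.92, 0.83, 3.75, 5.67, 7.58, 11.50, 15.42, 13.33, 11.25, 19.17, 12.08, 0.00 m³/s.
The maximum is 19.17 m³/s, occurring at the reading for t = 30 h.

Q_p = 19.17 m³/s at t = 30 h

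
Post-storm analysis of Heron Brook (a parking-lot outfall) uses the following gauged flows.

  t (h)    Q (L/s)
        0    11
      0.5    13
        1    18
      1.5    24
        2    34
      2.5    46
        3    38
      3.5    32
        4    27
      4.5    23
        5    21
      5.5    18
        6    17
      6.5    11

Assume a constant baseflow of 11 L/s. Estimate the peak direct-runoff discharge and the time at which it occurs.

Subtracting baseflow gives direct-runoff ordinates: 0.0, 2.0, 7.0, 13.0, 23.0, 35.0, 27.0, 21.0, 16.0, 12.0, 10.0, 7.0, 6.0, 0.0 L/s.
The maximum is 35.0 L/s, occurring at the reading for t = 2.5 h.

Q_p = 35.0 L/s at t = 2.5 h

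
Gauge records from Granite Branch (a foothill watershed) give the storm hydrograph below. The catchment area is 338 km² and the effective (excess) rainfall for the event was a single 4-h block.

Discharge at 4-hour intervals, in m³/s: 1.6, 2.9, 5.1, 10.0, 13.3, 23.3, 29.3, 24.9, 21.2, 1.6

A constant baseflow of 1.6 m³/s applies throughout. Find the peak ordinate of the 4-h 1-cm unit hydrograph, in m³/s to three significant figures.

Direct runoff: 0.0, 1.3, 3.5, 8.4, 11.7, 21.7, 27.7, 23.3, 19.6, 0.0 m³/s; ΣQ_DR = 117.2 m³/s, peak = 27.7 m³/s.
Runoff depth d = ΣQ_DR·Δt / A = 117.2 × 14400 / (338 km²) = 4.993 mm.
The 1-cm UH is the DRH scaled by (10 mm)/d, so U_p = 27.7 × 10/4.993 = 55.5 m³/s.

U_p ≈ 55.5 m³/s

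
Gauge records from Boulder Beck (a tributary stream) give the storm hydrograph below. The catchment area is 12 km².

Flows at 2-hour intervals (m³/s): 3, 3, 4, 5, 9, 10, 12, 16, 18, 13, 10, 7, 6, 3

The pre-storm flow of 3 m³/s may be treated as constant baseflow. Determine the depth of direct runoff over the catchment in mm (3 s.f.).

d ≈ 46.2 mm

Direct runoff: 0.0, 0.0, 1.0, 2.0, 6.0, 7.0, 9.0, 13.0, 15.0, 10.0, 7.0, 4.0, 3.0, 0.0 m³/s; ΣQ_DR = 77.00 m³/s.
V = ΣQ_DR · Δt = 77.00 × 7200 s = 5.544 × 10^5 m³.
Over A = 12 km², depth = V / A = 46.2 mm.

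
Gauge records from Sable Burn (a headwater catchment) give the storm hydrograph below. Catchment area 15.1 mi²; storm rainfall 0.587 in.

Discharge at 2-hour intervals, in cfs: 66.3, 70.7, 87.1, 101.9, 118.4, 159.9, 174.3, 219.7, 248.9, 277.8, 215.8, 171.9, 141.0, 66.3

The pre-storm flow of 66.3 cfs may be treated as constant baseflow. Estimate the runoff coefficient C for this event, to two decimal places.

ΣQ_DR = 1192 cfs; V = ΣQ_DR·Δt = 8.581 × 10^6 ft³.
Runoff depth d = V / A = 0.2446 in.
C = d / P = 0.2446 / 0.587 = 0.42.

C ≈ 0.42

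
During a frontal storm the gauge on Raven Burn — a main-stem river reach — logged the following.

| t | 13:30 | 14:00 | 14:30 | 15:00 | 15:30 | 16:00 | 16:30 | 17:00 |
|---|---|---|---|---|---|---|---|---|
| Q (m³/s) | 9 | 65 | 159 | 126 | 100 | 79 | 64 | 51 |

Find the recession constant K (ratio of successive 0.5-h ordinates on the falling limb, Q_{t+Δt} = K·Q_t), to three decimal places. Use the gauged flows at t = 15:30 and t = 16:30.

K ≈ 0.800

Using the recession-limb readings at t = 15:30 and t = 16:30: Q falls from 100 to 64 m³/s over 2 intervals.
K = (Q₂/Q₁)^(1/2) = (64/100)^(1/2) = 0.800.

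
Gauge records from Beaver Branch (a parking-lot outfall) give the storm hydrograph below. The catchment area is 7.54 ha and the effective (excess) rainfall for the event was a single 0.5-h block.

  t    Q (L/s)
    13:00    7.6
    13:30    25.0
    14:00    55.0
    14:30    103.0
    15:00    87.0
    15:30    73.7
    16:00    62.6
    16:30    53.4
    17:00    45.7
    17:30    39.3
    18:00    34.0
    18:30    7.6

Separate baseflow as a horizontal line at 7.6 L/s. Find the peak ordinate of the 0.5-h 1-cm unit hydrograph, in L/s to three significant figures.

Direct runoff: 0.0, 17.4, 47.4, 95.4, 79.4, 66.1, 55.0, 45.8, 38.1, 31.7, 26.4, 0.0 L/s; ΣQ_DR = 502.7 L/s, peak = 95.4 L/s.
Runoff depth d = ΣQ_DR·Δt / A = 502.7 × 1800 / (7.54 ha) = 12.00 mm.
The 1-cm UH is the DRH scaled by (10 mm)/d, so U_p = 95.4 × 10/12.00 = 79.5 L/s.

U_p ≈ 79.5 L/s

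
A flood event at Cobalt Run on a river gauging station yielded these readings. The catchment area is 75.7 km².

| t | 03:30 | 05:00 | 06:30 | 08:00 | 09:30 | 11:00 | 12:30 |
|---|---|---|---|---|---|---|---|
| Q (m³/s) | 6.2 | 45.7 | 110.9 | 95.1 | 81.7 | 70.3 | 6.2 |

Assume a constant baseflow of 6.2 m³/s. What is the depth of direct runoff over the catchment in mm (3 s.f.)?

Direct runoff: 0.0, 39.5, 104.7, 88.9, 75.5, 64.1, 0.0 m³/s; ΣQ_DR = 372.7 m³/s.
V = ΣQ_DR · Δt = 372.7 × 5400 s = 2.013 × 10^6 m³.
Over A = 75.7 km², depth = V / A = 26.6 mm.

d ≈ 26.6 mm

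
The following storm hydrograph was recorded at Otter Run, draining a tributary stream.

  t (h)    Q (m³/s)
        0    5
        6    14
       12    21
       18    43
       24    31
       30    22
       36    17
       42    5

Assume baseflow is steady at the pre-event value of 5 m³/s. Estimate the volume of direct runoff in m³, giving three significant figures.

V ≈ 2.55 × 10^6 m³

Direct-runoff ordinates (Q − Q_b): 0.0, 9.0, 16.0, 38.0, 26.0, 17.0, 12.0, 0.0 m³/s.
ΣQ_DR = 118.0 m³/s.
With Δt = 6 h = 21600 s, V = ΣQ_DR · Δt = 118.0 × 21600 = 2.55 × 10^6 m³.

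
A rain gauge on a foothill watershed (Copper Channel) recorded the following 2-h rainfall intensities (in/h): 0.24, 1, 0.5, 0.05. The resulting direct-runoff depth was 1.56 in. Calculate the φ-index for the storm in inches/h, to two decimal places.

Only the 2 blocks with intensity above φ contribute runoff: 1, 0.5 in/h.
Σ(I−φ)·Δt = d  ⇒  (1+0.5 − 2φ)·2 = 1.56
φ = (1.500 − 1.56/2) / 2 = 0.36 in/h.

φ ≈ 0.36 in/h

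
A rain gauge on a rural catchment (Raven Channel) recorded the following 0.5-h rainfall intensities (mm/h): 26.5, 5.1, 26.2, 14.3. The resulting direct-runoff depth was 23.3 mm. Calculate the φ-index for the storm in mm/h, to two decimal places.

φ ≈ 6.80 mm/h

Only the 3 blocks with intensity above φ contribute runoff: 26.5, 26.2, 14.3 mm/h.
Σ(I−φ)·Δt = d  ⇒  (26.5+26.2+14.3 − 3φ)·0.5 = 23.3
φ = (67.00 − 23.3/0.5) / 3 = 6.80 mm/h.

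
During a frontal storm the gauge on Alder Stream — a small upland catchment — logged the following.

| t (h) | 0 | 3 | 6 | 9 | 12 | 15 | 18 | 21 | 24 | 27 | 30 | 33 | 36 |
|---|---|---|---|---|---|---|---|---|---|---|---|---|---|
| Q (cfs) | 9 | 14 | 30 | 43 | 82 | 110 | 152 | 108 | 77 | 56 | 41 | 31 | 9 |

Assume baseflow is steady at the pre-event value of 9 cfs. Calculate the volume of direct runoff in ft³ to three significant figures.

Direct-runoff ordinates (Q − Q_b): 0.0, 5.0, 21.0, 34.0, 73.0, 101.0, 143.0, 99.0, 68.0, 47.0, 32.0, 22.0, 0.0 cfs.
ΣQ_DR = 645.0 cfs.
With Δt = 3 h = 10800 s, V = ΣQ_DR · Δt = 645.0 × 10800 = 6.97 × 10^6 ft³.

V ≈ 6.97 × 10^6 ft³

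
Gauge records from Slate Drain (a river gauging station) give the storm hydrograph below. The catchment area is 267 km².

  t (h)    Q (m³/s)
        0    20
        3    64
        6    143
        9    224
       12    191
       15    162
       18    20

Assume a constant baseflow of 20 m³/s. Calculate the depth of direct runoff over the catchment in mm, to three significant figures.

d ≈ 27.7 mm

Direct runoff: 0.0, 44.0, 123.0, 204.0, 171.0, 142.0, 0.0 m³/s; ΣQ_DR = 684.0 m³/s.
V = ΣQ_DR · Δt = 684.0 × 10800 s = 7.387 × 10^6 m³.
Over A = 267 km², depth = V / A = 27.7 mm.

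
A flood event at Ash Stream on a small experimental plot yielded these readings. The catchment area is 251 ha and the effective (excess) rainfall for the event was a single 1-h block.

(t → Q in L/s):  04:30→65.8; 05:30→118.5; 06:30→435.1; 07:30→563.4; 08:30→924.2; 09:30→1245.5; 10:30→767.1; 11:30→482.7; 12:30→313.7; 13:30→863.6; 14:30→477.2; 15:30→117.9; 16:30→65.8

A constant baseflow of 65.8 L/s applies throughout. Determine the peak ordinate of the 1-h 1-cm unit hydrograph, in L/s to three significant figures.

Direct runoff: 0.0, 52.7, 369.3, 497.6, 858.4, 1179.7, 701.3, 416.9, 247.9, 797.8, 411.4, 52.1, 0.0 L/s; ΣQ_DR = 5585 L/s, peak = 1179.7 L/s.
Runoff depth d = ΣQ_DR·Δt / A = 5585 × 3600 / (251 ha) = 8.011 mm.
The 1-cm UH is the DRH scaled by (10 mm)/d, so U_p = 1179.7 × 10/8.011 = 1470 L/s.

U_p ≈ 1470 L/s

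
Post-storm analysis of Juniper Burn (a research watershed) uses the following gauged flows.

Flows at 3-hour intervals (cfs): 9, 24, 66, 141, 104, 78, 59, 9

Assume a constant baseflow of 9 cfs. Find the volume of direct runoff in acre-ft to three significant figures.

Direct-runoff ordinates (Q − Q_b): 0.0, 15.0, 57.0, 132.0, 95.0, 69.0, 50.0, 0.0 cfs.
ΣQ_DR = 418.0 cfs.
With Δt = 3 h = 10800 s, V = ΣQ_DR · Δt = 418.0 × 10800 = 4.51 × 10^6 ft³ = 104 acre-ft.

V ≈ 104 acre-ft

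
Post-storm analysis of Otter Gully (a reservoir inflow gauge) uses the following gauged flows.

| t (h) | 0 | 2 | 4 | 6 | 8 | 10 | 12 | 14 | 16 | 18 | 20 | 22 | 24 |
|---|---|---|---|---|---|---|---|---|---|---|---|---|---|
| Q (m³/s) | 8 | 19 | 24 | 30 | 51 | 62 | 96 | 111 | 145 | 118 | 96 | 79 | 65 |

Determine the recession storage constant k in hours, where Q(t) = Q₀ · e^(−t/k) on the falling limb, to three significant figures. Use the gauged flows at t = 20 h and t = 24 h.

On the falling limb, Q drops from 96 to 65 m³/s between t = 20 h and t = 24 h (Δt = 4 h).
k = −Δt / ln(Q₂/Q₁) = −4 / ln(65/96) = 10.3 h.

k ≈ 10.3 h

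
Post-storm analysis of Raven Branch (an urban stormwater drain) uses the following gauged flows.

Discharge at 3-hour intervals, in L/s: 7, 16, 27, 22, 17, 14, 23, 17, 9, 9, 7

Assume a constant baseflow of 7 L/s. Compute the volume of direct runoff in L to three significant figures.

V ≈ 9.83 × 10^5 L

Direct-runoff ordinates (Q − Q_b): 0.0, 9.0, 20.0, 15.0, 10.0, 7.0, 16.0, 10.0, 2.0, 2.0, 0.0 L/s.
ΣQ_DR = 91.00 L/s.
With Δt = 3 h = 10800 s, V = ΣQ_DR · Δt = 91.00 × 10800 = 9.83 × 10^5 L.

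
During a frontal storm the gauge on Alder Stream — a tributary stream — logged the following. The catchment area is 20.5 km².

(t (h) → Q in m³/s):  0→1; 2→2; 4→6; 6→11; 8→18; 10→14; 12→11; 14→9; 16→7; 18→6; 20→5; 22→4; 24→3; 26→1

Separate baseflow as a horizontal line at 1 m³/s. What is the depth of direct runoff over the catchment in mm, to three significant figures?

Direct runoff: 0.0, 1.0, 5.0, 10.0, 17.0, 13.0, 10.0, 8.0, 6.0, 5.0, 4.0, 3.0, 2.0, 0.0 m³/s; ΣQ_DR = 84.00 m³/s.
V = ΣQ_DR · Δt = 84.00 × 7200 s = 6.048 × 10^5 m³.
Over A = 20.5 km², depth = V / A = 29.5 mm.

d ≈ 29.5 mm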